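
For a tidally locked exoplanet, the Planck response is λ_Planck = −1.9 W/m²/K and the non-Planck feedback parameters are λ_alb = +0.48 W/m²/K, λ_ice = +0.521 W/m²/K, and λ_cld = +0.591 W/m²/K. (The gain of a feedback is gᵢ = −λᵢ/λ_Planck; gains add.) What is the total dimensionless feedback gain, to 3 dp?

Convert to gains: g_alb = 0.48/1.9 = 0.2526; g_ice = 0.521/1.9 = 0.2742; g_cld = 0.591/1.9 = 0.3111.
Total gain g = 0.8379.

0.838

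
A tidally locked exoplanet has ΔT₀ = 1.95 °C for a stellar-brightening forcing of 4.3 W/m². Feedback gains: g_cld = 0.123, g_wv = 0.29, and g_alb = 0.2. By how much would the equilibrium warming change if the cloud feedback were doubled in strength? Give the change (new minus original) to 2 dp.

2.35 °C

Original: g = 0.613, ΔT = 1.95/(1−0.613) = 5.0388 °C.
With doubled cloud: g' = 0.736, ΔT' = 1.95/(1−0.736) = 7.3864 °C.
Change = 7.3864 − 5.0388 = 2.35 °C.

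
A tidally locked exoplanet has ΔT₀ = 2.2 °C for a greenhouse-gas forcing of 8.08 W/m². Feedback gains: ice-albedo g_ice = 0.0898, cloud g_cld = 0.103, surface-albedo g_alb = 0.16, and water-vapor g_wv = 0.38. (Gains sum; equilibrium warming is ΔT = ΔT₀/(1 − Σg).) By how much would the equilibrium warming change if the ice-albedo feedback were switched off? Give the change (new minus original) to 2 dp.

Original: g = 0.7328, ΔT = 2.2/(1−0.7328) = 8.2335 °C.
Without ice-albedo: g' = 0.643, ΔT' = 2.2/(1−0.643) = 6.1625 °C.
Change = 6.1625 − 8.2335 = -2.07 °C.

-2.07 °C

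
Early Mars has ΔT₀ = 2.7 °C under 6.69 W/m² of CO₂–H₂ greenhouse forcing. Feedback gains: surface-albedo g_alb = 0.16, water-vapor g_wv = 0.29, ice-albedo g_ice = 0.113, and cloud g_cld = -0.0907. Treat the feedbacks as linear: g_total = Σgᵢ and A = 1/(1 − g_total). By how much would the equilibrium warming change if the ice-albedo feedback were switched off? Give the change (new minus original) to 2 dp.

-0.90 °C

Original: g = 0.4723, ΔT = 2.7/(1−0.4723) = 5.1165 °C.
Without ice-albedo: g' = 0.3593, ΔT' = 2.7/(1−0.3593) = 4.2141 °C.
Change = 4.2141 − 5.1165 = -0.90 °C.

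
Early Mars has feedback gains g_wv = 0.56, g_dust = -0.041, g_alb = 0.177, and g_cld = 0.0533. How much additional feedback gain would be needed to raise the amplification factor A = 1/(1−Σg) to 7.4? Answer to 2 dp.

0.12

Current total gain = 0.7493.
Target gain for A = 7.4: g* = 1 − 1/7.4 = 0.8649.
Additional gain needed = 0.8649 − 0.7493 = 0.12.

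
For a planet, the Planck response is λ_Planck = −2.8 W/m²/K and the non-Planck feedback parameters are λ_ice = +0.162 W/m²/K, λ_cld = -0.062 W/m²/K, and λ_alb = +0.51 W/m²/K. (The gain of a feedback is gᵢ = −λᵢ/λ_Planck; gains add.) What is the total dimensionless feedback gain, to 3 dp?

0.218

Convert to gains: g_ice = 0.162/2.8 = 0.05786; g_cld = -0.062/2.8 = -0.02214; g_alb = 0.51/2.8 = 0.1821.
Total gain g = 0.21782.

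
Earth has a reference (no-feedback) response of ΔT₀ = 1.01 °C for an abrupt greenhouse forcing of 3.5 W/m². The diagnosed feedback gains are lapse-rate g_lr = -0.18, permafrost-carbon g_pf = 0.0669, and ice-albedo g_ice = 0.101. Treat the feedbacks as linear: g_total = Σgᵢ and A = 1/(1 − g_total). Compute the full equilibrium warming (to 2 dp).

Total gain g = -0.18 + 0.0669 + 0.101 = -0.0121.
Amplification A = 1/(1 + 0.0121) = 0.988.
ΔT = 1.01 × 0.988 = 1.00 °C.

1.00 °C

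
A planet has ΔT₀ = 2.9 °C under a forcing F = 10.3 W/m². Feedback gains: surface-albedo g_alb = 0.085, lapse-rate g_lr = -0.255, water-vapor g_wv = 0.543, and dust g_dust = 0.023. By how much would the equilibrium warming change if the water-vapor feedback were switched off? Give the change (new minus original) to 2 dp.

Original: g = 0.396, ΔT = 2.9/(1−0.396) = 4.8013 °C.
Without water-vapor: g' = -0.147, ΔT' = 2.9/(1+0.147) = 2.5283 °C.
Change = 2.5283 − 4.8013 = -2.27 °C.

-2.27 °C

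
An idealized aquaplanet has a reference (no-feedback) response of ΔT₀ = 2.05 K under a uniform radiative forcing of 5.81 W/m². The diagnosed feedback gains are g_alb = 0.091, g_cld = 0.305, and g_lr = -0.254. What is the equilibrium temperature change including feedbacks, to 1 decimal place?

Total gain g = 0.091 + 0.305 − 0.254 = 0.142.
Amplification A = 1/(1 − 0.142) = 1.166.
ΔT = 2.05 × 1.166 = 2.4 K.

2.4 K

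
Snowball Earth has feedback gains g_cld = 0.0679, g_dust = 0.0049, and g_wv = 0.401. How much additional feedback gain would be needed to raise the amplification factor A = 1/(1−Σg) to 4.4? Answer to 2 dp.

Current total gain = 0.4738.
Target gain for A = 4.4: g* = 1 − 1/4.4 = 0.7727.
Additional gain needed = 0.7727 − 0.4738 = 0.30.

0.30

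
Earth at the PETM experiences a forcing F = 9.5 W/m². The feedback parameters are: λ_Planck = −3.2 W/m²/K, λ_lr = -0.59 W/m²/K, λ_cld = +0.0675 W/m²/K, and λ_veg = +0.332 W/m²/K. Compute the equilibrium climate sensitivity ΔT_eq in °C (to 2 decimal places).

Net feedback parameter λ = (−3.2) + (-0.59) + (+0.0675) + (+0.332) = -3.3905 W/m²/K.
ΔT = −F/λ = −9.5/(-3.3905) = 2.80 °C.

2.80 °C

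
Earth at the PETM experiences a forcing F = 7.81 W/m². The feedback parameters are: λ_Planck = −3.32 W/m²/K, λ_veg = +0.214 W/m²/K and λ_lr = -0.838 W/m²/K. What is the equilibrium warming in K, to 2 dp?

Net feedback parameter λ = (−3.32) + (+0.214) + (-0.838) = -3.944 W/m²/K.
ΔT = −F/λ = −7.81/(-3.944) = 1.98 K.

1.98 K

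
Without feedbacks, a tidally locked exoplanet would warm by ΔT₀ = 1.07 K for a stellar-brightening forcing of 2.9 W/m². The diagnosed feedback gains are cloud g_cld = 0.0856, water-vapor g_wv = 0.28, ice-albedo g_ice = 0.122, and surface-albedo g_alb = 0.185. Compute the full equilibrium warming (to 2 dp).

Total gain g = 0.0856 + 0.28 + 0.122 + 0.185 = 0.6726.
Amplification A = 1/(1 − 0.6726) = 3.054.
ΔT = 1.07 × 3.054 = 3.27 K.

3.27 K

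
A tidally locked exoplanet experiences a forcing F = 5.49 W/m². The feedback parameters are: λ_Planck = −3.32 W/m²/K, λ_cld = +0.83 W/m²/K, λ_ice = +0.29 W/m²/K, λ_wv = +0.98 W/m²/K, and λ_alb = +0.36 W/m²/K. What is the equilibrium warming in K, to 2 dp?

Net feedback parameter λ = (−3.32) + (+0.83) + (+0.29) + (+0.98) + (+0.36) = -0.86 W/m²/K.
ΔT = −F/λ = −5.49/(-0.86) = 6.38 K.

6.38 K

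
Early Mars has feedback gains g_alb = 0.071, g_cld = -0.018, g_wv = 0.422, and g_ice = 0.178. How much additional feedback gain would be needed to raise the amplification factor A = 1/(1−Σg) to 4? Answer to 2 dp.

Current total gain = 0.653.
Target gain for A = 4: g* = 1 − 1/4 = 0.75.
Additional gain needed = 0.75 − 0.653 = 0.10.

0.10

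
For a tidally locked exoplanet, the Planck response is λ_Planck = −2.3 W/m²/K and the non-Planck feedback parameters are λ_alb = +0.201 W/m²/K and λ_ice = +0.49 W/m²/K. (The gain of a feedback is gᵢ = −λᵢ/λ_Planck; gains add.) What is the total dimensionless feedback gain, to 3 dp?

0.300

Convert to gains: g_alb = 0.201/2.3 = 0.08739; g_ice = 0.49/2.3 = 0.213.
Total gain g = 0.30039.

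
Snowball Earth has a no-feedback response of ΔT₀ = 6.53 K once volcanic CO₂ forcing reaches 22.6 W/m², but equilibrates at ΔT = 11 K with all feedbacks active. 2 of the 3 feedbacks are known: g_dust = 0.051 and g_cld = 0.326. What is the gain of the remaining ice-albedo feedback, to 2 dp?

Amplification A = ΔT/ΔT₀ = 11/6.53 = 1.685.
Total gain g = 1 − 1/A = 1 − 1/1.685 = 0.4065.
Known gains sum to 0.051 + 0.326 = 0.377.
g_ice = 0.4065 − 0.377 = 0.03.

0.03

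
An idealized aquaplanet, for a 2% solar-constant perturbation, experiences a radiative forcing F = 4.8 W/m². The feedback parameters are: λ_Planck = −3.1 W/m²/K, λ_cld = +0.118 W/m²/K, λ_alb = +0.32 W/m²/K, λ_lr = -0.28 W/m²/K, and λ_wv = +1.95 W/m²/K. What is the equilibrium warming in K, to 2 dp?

4.84 K

Net feedback parameter λ = (−3.1) + (+0.118) + (+0.32) + (-0.28) + (+1.95) = -0.992 W/m²/K.
ΔT = −F/λ = −4.8/(-0.992) = 4.84 K.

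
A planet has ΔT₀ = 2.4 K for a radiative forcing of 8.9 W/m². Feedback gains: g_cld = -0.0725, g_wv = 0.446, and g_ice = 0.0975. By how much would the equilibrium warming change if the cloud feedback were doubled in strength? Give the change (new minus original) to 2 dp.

Original: g = 0.471, ΔT = 2.4/(1−0.471) = 4.5369 K.
With doubled cloud: g' = 0.3985, ΔT' = 2.4/(1−0.3985) = 3.9900 K.
Change = 3.9900 − 4.5369 = -0.55 K.

-0.55 K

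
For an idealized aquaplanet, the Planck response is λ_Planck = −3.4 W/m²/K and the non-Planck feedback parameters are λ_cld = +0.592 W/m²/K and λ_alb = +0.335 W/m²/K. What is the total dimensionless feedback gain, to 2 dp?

0.27

Convert to gains: g_cld = 0.592/3.4 = 0.1741; g_alb = 0.335/3.4 = 0.09853.
Total gain g = 0.27263.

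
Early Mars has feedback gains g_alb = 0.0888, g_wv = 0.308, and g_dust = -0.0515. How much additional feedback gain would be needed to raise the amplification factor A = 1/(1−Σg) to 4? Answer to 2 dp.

0.40

Current total gain = 0.3453.
Target gain for A = 4: g* = 1 − 1/4 = 0.75.
Additional gain needed = 0.75 − 0.3453 = 0.40.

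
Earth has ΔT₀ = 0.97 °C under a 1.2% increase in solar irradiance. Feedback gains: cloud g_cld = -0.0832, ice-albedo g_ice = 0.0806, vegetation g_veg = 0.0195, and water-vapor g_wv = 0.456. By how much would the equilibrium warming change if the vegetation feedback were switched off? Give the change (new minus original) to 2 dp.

Original: g = 0.4729, ΔT = 0.97/(1−0.4729) = 1.8403 °C.
Without vegetation: g' = 0.4534, ΔT' = 0.97/(1−0.4534) = 1.7746 °C.
Change = 1.7746 − 1.8403 = -0.07 °C.

-0.07 °C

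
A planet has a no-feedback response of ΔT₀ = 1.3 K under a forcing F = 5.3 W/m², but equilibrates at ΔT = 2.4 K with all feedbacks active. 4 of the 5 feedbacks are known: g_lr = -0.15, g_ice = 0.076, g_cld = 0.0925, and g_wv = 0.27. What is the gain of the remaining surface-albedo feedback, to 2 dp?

0.17

Amplification A = ΔT/ΔT₀ = 2.4/1.3 = 1.846.
Total gain g = 1 − 1/A = 1 − 1/1.846 = 0.4583.
Known gains sum to -0.15 + 0.076 + 0.0925 + 0.27 = 0.2885.
g_alb = 0.4583 − 0.2885 = 0.17.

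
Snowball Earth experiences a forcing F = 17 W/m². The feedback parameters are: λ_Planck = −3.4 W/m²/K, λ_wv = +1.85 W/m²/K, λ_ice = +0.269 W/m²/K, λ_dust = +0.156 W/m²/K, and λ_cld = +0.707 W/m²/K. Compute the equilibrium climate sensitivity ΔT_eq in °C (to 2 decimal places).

40.67 °C

Net feedback parameter λ = (−3.4) + (+1.85) + (+0.269) + (+0.156) + (+0.707) = -0.418 W/m²/K.
ΔT = −F/λ = −17/(-0.418) = 40.67 °C.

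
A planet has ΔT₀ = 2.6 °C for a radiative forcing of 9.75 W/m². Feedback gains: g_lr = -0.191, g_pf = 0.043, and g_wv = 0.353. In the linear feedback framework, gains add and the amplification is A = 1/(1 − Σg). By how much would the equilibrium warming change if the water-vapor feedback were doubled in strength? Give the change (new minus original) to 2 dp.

2.61 °C

Original: g = 0.205, ΔT = 2.6/(1−0.205) = 3.2704 °C.
With doubled water-vapor: g' = 0.558, ΔT' = 2.6/(1−0.558) = 5.8824 °C.
Change = 5.8824 − 3.2704 = 2.61 °C.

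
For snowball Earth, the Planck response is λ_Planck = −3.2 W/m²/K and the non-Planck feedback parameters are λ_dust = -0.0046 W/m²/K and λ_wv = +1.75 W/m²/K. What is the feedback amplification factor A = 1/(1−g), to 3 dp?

Convert to gains: g_dust = -0.0046/3.2 = -0.001437; g_wv = 1.75/3.2 = 0.5469.
Total gain g = 0.545463.
A = 1/(1 − 0.545463) = 2.200.

2.200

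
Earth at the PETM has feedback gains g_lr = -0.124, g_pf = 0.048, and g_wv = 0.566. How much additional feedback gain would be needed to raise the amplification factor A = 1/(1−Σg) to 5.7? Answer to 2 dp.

Current total gain = 0.49.
Target gain for A = 5.7: g* = 1 − 1/5.7 = 0.8246.
Additional gain needed = 0.8246 − 0.49 = 0.33.

0.33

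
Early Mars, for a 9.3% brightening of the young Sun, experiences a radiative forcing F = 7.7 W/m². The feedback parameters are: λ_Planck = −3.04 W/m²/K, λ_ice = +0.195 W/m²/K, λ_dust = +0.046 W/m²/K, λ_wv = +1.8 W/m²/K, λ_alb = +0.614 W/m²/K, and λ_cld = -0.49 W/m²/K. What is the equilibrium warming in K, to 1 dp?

Net feedback parameter λ = (−3.04) + (+0.195) + (+0.046) + (+1.8) + (+0.614) + (-0.49) = -0.875 W/m²/K.
ΔT = −F/λ = −7.7/(-0.875) = 8.8 K.

8.8 K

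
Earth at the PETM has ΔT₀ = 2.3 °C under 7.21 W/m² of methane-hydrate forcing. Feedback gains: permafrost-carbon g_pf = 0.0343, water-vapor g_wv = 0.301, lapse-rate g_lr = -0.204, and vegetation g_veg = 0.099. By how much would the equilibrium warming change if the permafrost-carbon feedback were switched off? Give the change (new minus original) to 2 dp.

-0.13 °C

Original: g = 0.2303, ΔT = 2.3/(1−0.2303) = 2.9882 °C.
Without permafrost-carbon: g' = 0.196, ΔT' = 2.3/(1−0.196) = 2.8607 °C.
Change = 2.8607 − 2.9882 = -0.13 °C.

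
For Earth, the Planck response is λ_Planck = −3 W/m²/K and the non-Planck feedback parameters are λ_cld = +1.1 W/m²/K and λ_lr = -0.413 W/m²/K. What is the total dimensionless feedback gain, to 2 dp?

Convert to gains: g_cld = 1.1/3 = 0.3667; g_lr = -0.413/3 = -0.1377.
Total gain g = 0.229.

0.23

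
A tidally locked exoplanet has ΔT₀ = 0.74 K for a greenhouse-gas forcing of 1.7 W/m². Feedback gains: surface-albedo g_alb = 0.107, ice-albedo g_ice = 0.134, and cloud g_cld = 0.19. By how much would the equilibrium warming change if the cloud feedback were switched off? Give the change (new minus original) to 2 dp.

Original: g = 0.431, ΔT = 0.74/(1−0.431) = 1.3005 K.
Without cloud: g' = 0.241, ΔT' = 0.74/(1−0.241) = 0.9750 K.
Change = 0.9750 − 1.3005 = -0.33 K.

-0.33 K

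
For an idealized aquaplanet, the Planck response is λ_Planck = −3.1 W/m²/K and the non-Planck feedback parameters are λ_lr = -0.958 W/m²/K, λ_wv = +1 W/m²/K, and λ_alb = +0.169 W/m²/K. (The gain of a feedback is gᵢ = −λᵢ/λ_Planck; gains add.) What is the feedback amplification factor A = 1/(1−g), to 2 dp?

Convert to gains: g_lr = -0.958/3.1 = -0.309; g_wv = 1/3.1 = 0.3226; g_alb = 0.169/3.1 = 0.05452.
Total gain g = 0.06812.
A = 1/(1 − 0.06812) = 1.07.

1.07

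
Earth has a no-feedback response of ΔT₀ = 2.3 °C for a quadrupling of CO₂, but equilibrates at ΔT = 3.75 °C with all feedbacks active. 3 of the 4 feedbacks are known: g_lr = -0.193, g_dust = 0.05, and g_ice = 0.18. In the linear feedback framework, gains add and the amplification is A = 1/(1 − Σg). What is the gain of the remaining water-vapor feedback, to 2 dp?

Amplification A = ΔT/ΔT₀ = 3.75/2.3 = 1.63.
Total gain g = 1 − 1/A = 1 − 1/1.63 = 0.3865.
Known gains sum to -0.193 + 0.05 + 0.18 = 0.037.
g_wv = 0.3865 − 0.037 = 0.35.

0.35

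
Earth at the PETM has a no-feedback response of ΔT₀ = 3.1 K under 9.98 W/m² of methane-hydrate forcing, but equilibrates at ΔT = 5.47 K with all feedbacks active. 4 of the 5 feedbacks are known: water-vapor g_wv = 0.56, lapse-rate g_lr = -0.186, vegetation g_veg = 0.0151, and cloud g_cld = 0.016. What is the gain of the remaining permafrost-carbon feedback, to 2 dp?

Amplification A = ΔT/ΔT₀ = 5.47/3.1 = 1.765.
Total gain g = 1 − 1/A = 1 − 1/1.765 = 0.4334.
Known gains sum to 0.56 − 0.186 + 0.0151 + 0.016 = 0.4051.
g_pf = 0.4334 − 0.4051 = 0.03.

0.03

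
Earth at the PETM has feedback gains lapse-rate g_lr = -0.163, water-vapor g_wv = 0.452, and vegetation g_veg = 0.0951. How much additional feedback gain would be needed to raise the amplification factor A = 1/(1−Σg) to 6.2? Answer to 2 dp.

0.45

Current total gain = 0.3841.
Target gain for A = 6.2: g* = 1 − 1/6.2 = 0.8387.
Additional gain needed = 0.8387 − 0.3841 = 0.45.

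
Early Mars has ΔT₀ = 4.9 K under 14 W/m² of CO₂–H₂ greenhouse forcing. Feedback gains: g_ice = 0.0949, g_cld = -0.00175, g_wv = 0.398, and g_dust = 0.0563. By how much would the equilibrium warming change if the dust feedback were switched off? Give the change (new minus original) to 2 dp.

Original: g = 0.54745, ΔT = 4.9/(1−0.54745) = 10.8275 K.
Without dust: g' = 0.49115, ΔT' = 4.9/(1−0.49115) = 9.6296 K.
Change = 9.6296 − 10.8275 = -1.20 K.

-1.20 K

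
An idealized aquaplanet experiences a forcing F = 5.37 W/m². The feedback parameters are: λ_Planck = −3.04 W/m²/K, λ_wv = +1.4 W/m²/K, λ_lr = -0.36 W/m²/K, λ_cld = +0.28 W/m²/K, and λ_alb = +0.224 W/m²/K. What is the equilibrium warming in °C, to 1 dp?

Net feedback parameter λ = (−3.04) + (+1.4) + (-0.36) + (+0.28) + (+0.224) = -1.496 W/m²/K.
ΔT = −F/λ = −5.37/(-1.496) = 3.6 °C.

3.6 °C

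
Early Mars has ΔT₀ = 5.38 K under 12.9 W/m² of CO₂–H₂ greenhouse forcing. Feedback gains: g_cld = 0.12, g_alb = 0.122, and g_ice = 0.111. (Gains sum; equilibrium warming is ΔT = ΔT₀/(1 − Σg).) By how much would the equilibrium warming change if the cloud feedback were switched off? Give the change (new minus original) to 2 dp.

-1.30 K

Original: g = 0.353, ΔT = 5.38/(1−0.353) = 8.3153 K.
Without cloud: g' = 0.233, ΔT' = 5.38/(1−0.233) = 7.0143 K.
Change = 7.0143 − 8.3153 = -1.30 K.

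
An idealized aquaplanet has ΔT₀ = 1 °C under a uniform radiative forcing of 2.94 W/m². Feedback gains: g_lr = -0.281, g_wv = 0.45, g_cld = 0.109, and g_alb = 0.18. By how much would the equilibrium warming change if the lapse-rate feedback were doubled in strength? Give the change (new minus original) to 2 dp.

Original: g = 0.458, ΔT = 1/(1−0.458) = 1.8450 °C.
With doubled lapse-rate: g' = 0.177, ΔT' = 1/(1−0.177) = 1.2151 °C.
Change = 1.2151 − 1.8450 = -0.63 °C.

-0.63 °C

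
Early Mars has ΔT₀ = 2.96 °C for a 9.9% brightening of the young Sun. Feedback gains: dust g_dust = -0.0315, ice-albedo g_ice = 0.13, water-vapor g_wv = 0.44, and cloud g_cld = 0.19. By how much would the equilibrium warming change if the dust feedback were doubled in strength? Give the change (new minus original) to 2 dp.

-1.13 °C

Original: g = 0.7285, ΔT = 2.96/(1−0.7285) = 10.9024 °C.
With doubled dust: g' = 0.697, ΔT' = 2.96/(1−0.697) = 9.7690 °C.
Change = 9.7690 − 10.9024 = -1.13 °C.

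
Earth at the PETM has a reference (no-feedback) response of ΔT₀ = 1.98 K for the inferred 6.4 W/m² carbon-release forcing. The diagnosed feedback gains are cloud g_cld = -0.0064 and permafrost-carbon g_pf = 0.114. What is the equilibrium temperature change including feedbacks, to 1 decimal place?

2.2 K

Total gain g = -0.0064 + 0.114 = 0.1076.
Amplification A = 1/(1 − 0.1076) = 1.121.
ΔT = 1.98 × 1.121 = 2.2 K.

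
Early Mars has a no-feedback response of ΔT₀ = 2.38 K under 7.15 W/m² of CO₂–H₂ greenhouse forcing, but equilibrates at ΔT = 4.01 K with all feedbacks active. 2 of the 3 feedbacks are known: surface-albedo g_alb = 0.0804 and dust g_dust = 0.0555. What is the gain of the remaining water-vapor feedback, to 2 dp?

Amplification A = ΔT/ΔT₀ = 4.01/2.38 = 1.685.
Total gain g = 1 − 1/A = 1 − 1/1.685 = 0.4065.
Known gains sum to 0.0804 + 0.0555 = 0.1359.
g_wv = 0.4065 − 0.1359 = 0.27.

0.27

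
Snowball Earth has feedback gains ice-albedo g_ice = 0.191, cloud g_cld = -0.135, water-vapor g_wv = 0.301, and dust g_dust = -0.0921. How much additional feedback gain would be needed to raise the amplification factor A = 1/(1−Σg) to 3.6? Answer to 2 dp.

Current total gain = 0.2649.
Target gain for A = 3.6: g* = 1 − 1/3.6 = 0.7222.
Additional gain needed = 0.7222 − 0.2649 = 0.46.

0.46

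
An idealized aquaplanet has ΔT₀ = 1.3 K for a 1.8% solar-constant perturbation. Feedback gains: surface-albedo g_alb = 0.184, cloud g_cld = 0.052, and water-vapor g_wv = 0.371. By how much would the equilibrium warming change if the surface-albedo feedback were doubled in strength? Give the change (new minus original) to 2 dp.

Original: g = 0.607, ΔT = 1.3/(1−0.607) = 3.3079 K.
With doubled surface-albedo: g' = 0.791, ΔT' = 1.3/(1−0.791) = 6.2201 K.
Change = 6.2201 − 3.3079 = 2.91 K.

2.91 K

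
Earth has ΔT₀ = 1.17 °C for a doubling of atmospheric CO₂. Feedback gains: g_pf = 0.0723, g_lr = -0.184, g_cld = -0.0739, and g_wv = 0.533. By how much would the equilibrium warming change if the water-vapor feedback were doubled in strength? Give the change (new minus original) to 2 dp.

7.99 °C

Original: g = 0.3474, ΔT = 1.17/(1−0.3474) = 1.7928 °C.
With doubled water-vapor: g' = 0.8804, ΔT' = 1.17/(1−0.8804) = 9.7826 °C.
Change = 9.7826 − 1.7928 = 7.99 °C.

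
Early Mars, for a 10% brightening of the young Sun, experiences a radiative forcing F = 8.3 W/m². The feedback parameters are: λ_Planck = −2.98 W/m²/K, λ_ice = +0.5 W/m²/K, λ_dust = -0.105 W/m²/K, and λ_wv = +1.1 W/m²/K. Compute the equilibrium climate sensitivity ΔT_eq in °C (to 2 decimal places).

Net feedback parameter λ = (−2.98) + (+0.5) + (-0.105) + (+1.1) = -1.485 W/m²/K.
ΔT = −F/λ = −8.3/(-1.485) = 5.59 °C.

5.59 °C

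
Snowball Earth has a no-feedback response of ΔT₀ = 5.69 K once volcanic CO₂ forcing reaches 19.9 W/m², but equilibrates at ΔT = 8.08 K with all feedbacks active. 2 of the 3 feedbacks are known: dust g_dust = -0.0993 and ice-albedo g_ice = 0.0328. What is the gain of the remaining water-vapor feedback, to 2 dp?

Amplification A = ΔT/ΔT₀ = 8.08/5.69 = 1.42.
Total gain g = 1 − 1/A = 1 − 1/1.42 = 0.2958.
Known gains sum to -0.0993 + 0.0328 = -0.0665.
g_wv = 0.2958 + 0.0665 = 0.36.

0.36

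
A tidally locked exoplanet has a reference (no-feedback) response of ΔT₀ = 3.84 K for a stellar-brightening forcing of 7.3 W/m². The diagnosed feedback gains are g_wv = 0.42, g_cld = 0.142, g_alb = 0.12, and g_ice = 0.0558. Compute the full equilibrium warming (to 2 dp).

14.65 K

Total gain g = 0.42 + 0.142 + 0.12 + 0.0558 = 0.7378.
Amplification A = 1/(1 − 0.7378) = 3.814.
ΔT = 3.84 × 3.814 = 14.65 K.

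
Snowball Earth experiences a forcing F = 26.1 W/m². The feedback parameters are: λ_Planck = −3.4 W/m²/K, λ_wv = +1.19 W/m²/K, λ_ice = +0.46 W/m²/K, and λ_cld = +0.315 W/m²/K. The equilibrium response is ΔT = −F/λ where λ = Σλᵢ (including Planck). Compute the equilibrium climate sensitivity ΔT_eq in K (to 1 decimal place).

Net feedback parameter λ = (−3.4) + (+1.19) + (+0.46) + (+0.315) = -1.435 W/m²/K.
ΔT = −F/λ = −26.1/(-1.435) = 18.2 K.

18.2 K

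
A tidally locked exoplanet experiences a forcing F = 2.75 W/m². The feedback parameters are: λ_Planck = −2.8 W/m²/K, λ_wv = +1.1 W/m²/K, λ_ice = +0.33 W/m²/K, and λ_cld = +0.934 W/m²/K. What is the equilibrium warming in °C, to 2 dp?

6.31 °C

Net feedback parameter λ = (−2.8) + (+1.1) + (+0.33) + (+0.934) = -0.436 W/m²/K.
ΔT = −F/λ = −2.75/(-0.436) = 6.31 °C.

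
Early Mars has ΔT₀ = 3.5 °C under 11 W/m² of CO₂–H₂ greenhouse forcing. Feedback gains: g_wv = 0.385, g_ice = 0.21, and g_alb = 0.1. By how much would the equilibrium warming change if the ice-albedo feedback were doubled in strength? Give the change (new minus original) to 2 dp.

25.37 °C

Original: g = 0.695, ΔT = 3.5/(1−0.695) = 11.4754 °C.
With doubled ice-albedo: g' = 0.905, ΔT' = 3.5/(1−0.905) = 36.8421 °C.
Change = 36.8421 − 11.4754 = 25.37 °C.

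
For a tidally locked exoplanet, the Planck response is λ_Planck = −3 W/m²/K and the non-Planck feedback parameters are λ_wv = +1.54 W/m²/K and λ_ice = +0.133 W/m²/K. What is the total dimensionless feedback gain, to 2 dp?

0.56

Convert to gains: g_wv = 1.54/3 = 0.5133; g_ice = 0.133/3 = 0.04433.
Total gain g = 0.55763.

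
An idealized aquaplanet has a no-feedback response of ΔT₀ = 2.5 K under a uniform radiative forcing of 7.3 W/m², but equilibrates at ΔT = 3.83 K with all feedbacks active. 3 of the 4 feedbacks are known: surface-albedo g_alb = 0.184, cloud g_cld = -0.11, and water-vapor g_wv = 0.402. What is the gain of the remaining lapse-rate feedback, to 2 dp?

Amplification A = ΔT/ΔT₀ = 3.83/2.5 = 1.532.
Total gain g = 1 − 1/A = 1 − 1/1.532 = 0.3473.
Known gains sum to 0.184 − 0.11 + 0.402 = 0.476.
g_lr = 0.3473 − 0.476 = -0.13.

-0.13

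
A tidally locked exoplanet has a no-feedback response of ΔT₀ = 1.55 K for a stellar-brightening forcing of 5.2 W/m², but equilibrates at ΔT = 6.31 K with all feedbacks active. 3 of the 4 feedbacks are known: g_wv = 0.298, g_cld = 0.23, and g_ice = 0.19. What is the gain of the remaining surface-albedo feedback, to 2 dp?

Amplification A = ΔT/ΔT₀ = 6.31/1.55 = 4.071.
Total gain g = 1 − 1/A = 1 − 1/4.071 = 0.7544.
Known gains sum to 0.298 + 0.23 + 0.19 = 0.718.
g_alb = 0.7544 − 0.718 = 0.04.

0.04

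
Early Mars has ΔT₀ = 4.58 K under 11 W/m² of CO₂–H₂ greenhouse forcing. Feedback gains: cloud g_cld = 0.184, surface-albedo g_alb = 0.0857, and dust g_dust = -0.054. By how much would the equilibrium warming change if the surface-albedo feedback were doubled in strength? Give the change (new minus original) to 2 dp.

0.72 K

Original: g = 0.2157, ΔT = 4.58/(1−0.2157) = 5.8396 K.
With doubled surface-albedo: g' = 0.3014, ΔT' = 4.58/(1−0.3014) = 6.5560 K.
Change = 6.5560 − 5.8396 = 0.72 K.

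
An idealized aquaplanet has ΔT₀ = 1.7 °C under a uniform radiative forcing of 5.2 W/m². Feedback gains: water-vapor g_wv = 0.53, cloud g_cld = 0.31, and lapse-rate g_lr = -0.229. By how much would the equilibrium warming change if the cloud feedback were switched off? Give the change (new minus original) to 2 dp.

Original: g = 0.611, ΔT = 1.7/(1−0.611) = 4.3702 °C.
Without cloud: g' = 0.301, ΔT' = 1.7/(1−0.301) = 2.4320 °C.
Change = 2.4320 − 4.3702 = -1.94 °C.

-1.94 °C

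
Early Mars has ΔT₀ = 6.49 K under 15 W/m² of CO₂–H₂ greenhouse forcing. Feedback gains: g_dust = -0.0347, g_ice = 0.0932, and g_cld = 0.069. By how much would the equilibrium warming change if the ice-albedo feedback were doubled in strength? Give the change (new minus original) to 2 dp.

Original: g = 0.1275, ΔT = 6.49/(1−0.1275) = 7.4384 K.
With doubled ice-albedo: g' = 0.2207, ΔT' = 6.49/(1−0.2207) = 8.3280 K.
Change = 8.3280 − 7.4384 = 0.89 K.

0.89 K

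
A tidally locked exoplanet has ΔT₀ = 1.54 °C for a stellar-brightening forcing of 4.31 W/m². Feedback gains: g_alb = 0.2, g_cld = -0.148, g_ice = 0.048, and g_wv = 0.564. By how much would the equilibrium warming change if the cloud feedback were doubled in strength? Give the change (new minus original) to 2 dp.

-1.40 °C

Original: g = 0.664, ΔT = 1.54/(1−0.664) = 4.5833 °C.
With doubled cloud: g' = 0.516, ΔT' = 1.54/(1−0.516) = 3.1818 °C.
Change = 3.1818 − 4.5833 = -1.40 °C.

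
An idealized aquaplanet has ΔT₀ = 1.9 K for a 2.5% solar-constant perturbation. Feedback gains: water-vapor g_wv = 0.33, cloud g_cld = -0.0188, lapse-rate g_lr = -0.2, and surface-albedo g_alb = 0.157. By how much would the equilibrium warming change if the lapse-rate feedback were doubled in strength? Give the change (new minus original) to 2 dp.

Original: g = 0.2682, ΔT = 1.9/(1−0.2682) = 2.5963 K.
With doubled lapse-rate: g' = 0.0682, ΔT' = 1.9/(1−0.0682) = 2.0391 K.
Change = 2.0391 − 2.5963 = -0.56 K.

-0.56 K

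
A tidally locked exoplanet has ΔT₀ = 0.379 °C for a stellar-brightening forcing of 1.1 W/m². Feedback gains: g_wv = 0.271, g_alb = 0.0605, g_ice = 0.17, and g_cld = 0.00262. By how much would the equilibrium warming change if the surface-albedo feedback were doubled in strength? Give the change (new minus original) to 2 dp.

0.11 °C

Original: g = 0.50412, ΔT = 0.379/(1−0.50412) = 0.7643 °C.
With doubled surface-albedo: g' = 0.56462, ΔT' = 0.379/(1−0.56462) = 0.8705 °C.
Change = 0.8705 − 0.7643 = 0.11 °C.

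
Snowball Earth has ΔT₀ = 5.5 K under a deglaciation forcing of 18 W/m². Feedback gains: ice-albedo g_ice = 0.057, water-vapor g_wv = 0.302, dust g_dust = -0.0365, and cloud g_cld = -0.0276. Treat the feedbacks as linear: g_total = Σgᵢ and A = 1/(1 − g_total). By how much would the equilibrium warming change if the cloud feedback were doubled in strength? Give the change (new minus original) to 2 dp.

-0.29 K

Original: g = 0.2949, ΔT = 5.5/(1−0.2949) = 7.8003 K.
With doubled cloud: g' = 0.2673, ΔT' = 5.5/(1−0.2673) = 7.5065 K.
Change = 7.5065 − 7.8003 = -0.29 K.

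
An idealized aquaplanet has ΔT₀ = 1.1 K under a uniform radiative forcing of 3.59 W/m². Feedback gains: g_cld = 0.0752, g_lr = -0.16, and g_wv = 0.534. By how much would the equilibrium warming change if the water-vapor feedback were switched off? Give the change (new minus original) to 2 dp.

Original: g = 0.4492, ΔT = 1.1/(1−0.4492) = 1.9971 K.
Without water-vapor: g' = -0.0848, ΔT' = 1.1/(1+0.0848) = 1.0140 K.
Change = 1.0140 − 1.9971 = -0.98 K.

-0.98 K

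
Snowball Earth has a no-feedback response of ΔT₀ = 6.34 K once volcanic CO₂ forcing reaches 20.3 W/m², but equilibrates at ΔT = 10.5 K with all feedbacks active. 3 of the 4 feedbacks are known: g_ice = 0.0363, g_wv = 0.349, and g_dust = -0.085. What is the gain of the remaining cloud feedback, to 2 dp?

Amplification A = ΔT/ΔT₀ = 10.5/6.34 = 1.656.
Total gain g = 1 − 1/A = 1 − 1/1.656 = 0.3961.
Known gains sum to 0.0363 + 0.349 − 0.085 = 0.3003.
g_cld = 0.3961 − 0.3003 = 0.10.

0.10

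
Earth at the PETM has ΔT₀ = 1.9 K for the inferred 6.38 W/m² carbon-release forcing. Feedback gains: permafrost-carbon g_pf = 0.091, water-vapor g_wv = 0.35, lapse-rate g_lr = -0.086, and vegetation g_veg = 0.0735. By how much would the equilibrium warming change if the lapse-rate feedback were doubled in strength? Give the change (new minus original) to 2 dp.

Original: g = 0.4285, ΔT = 1.9/(1−0.4285) = 3.3246 K.
With doubled lapse-rate: g' = 0.3425, ΔT' = 1.9/(1−0.3425) = 2.8897 K.
Change = 2.8897 − 3.3246 = -0.43 K.

-0.43 K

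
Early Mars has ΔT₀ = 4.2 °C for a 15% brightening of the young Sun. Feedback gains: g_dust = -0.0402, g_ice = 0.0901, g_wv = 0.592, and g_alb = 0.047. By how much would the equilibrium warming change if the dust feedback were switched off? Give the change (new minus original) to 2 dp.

2.00 °C

Original: g = 0.6889, ΔT = 4.2/(1−0.6889) = 13.5005 °C.
Without dust: g' = 0.7291, ΔT' = 4.2/(1−0.7291) = 15.5039 °C.
Change = 15.5039 − 13.5005 = 2.00 °C.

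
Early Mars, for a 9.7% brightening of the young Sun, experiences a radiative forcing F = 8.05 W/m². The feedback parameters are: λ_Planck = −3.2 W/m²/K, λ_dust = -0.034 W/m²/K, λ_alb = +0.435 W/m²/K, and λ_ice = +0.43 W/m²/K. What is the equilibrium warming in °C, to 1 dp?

3.4 °C

Net feedback parameter λ = (−3.2) + (-0.034) + (+0.435) + (+0.43) = -2.369 W/m²/K.
ΔT = −F/λ = −8.05/(-2.369) = 3.4 °C.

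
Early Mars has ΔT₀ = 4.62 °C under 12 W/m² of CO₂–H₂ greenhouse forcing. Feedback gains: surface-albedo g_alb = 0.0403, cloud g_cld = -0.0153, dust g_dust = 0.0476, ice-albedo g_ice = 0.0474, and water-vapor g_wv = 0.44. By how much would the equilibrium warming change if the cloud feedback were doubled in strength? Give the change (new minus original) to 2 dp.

Original: g = 0.56, ΔT = 4.62/(1−0.56) = 10.5000 °C.
With doubled cloud: g' = 0.5447, ΔT' = 4.62/(1−0.5447) = 10.1472 °C.
Change = 10.1472 − 10.5000 = -0.35 °C.

-0.35 °C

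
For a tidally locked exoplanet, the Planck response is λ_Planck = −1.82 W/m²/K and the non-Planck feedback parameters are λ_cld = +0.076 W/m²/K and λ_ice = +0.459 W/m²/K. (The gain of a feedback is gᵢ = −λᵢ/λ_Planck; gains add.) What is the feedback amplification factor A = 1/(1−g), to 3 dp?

1.416

Convert to gains: g_cld = 0.076/1.82 = 0.04176; g_ice = 0.459/1.82 = 0.2522.
Total gain g = 0.29396.
A = 1/(1 − 0.29396) = 1.416.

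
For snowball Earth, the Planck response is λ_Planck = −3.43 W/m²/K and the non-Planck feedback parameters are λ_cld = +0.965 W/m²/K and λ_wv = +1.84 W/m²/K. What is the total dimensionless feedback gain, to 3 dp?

Convert to gains: g_cld = 0.965/3.43 = 0.2813; g_wv = 1.84/3.43 = 0.5364.
Total gain g = 0.8177.

0.818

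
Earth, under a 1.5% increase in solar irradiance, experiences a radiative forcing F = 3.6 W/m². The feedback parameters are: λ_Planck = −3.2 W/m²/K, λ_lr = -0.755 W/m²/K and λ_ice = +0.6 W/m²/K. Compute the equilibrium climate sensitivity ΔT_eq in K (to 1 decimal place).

1.1 K

Net feedback parameter λ = (−3.2) + (-0.755) + (+0.6) = -3.355 W/m²/K.
ΔT = −F/λ = −3.6/(-3.355) = 1.1 K.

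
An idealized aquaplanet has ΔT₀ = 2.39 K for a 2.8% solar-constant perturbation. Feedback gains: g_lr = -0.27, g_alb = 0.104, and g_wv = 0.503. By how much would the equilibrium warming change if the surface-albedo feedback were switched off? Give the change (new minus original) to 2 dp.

Original: g = 0.337, ΔT = 2.39/(1−0.337) = 3.6048 K.
Without surface-albedo: g' = 0.233, ΔT' = 2.39/(1−0.233) = 3.1160 K.
Change = 3.1160 − 3.6048 = -0.49 K.

-0.49 K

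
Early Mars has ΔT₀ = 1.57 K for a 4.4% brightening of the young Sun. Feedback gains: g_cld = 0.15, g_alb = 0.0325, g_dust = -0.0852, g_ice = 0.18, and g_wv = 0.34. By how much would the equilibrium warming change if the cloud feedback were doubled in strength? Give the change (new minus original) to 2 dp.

2.64 K

Original: g = 0.6173, ΔT = 1.57/(1−0.6173) = 4.1024 K.
With doubled cloud: g' = 0.7673, ΔT' = 1.57/(1−0.7673) = 6.7469 K.
Change = 6.7469 − 4.1024 = 2.64 K.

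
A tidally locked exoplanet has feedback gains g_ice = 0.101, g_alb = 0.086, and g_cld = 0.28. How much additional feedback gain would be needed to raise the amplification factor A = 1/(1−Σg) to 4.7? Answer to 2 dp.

0.32

Current total gain = 0.467.
Target gain for A = 4.7: g* = 1 − 1/4.7 = 0.7872.
Additional gain needed = 0.7872 − 0.467 = 0.32.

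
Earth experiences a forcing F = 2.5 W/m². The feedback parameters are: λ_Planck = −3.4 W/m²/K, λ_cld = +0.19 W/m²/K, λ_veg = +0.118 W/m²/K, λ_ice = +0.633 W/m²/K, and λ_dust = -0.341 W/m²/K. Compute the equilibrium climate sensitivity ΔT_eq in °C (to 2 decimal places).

Net feedback parameter λ = (−3.4) + (+0.19) + (+0.118) + (+0.633) + (-0.341) = -2.8 W/m²/K.
ΔT = −F/λ = −2.5/(-2.8) = 0.89 °C.

0.89 °C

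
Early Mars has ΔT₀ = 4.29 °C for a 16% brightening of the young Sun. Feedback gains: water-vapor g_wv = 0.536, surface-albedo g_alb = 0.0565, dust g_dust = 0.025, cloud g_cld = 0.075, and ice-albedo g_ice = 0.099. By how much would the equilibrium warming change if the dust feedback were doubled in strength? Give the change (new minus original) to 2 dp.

2.80 °C

Original: g = 0.7915, ΔT = 4.29/(1−0.7915) = 20.5755 °C.
With doubled dust: g' = 0.8165, ΔT' = 4.29/(1−0.8165) = 23.3787 °C.
Change = 23.3787 − 20.5755 = 2.80 °C.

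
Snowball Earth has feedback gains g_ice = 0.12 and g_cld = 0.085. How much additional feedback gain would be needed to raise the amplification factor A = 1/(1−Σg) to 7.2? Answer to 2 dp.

0.66

Current total gain = 0.205.
Target gain for A = 7.2: g* = 1 − 1/7.2 = 0.8611.
Additional gain needed = 0.8611 − 0.205 = 0.66.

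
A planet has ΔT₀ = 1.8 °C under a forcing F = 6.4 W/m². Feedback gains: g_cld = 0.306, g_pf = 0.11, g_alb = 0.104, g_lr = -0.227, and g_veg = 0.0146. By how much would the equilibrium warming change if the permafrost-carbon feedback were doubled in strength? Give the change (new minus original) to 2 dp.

Original: g = 0.3076, ΔT = 1.8/(1−0.3076) = 2.5997 °C.
With doubled permafrost-carbon: g' = 0.4176, ΔT' = 1.8/(1−0.4176) = 3.0907 °C.
Change = 3.0907 − 2.5997 = 0.49 °C.

0.49 °C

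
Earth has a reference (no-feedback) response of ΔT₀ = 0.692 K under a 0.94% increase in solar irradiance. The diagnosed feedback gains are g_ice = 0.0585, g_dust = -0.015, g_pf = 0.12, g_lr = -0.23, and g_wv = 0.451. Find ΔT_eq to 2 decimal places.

Total gain g = 0.0585 − 0.015 + 0.12 − 0.23 + 0.451 = 0.3845.
Amplification A = 1/(1 − 0.3845) = 1.625.
ΔT = 0.692 × 1.625 = 1.12 K.

1.12 K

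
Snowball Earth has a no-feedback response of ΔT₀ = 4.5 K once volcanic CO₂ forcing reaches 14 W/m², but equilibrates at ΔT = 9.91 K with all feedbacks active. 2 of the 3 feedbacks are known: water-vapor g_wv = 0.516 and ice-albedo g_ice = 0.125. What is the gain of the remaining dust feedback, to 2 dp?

-0.10

Amplification A = ΔT/ΔT₀ = 9.91/4.5 = 2.202.
Total gain g = 1 − 1/A = 1 − 1/2.202 = 0.5459.
Known gains sum to 0.516 + 0.125 = 0.641.
g_dust = 0.5459 − 0.641 = -0.10.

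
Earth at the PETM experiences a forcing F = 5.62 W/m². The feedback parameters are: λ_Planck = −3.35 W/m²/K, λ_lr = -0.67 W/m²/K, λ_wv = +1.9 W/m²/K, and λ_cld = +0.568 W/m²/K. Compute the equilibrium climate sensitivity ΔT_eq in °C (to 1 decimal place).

Net feedback parameter λ = (−3.35) + (-0.67) + (+1.9) + (+0.568) = -1.552 W/m²/K.
ΔT = −F/λ = −5.62/(-1.552) = 3.6 °C.

3.6 °C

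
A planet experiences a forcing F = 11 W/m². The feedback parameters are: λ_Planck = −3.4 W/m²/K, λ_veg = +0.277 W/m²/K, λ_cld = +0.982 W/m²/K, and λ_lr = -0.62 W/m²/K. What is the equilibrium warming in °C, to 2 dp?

3.98 °C

Net feedback parameter λ = (−3.4) + (+0.277) + (+0.982) + (-0.62) = -2.761 W/m²/K.
ΔT = −F/λ = −11/(-2.761) = 3.98 °C.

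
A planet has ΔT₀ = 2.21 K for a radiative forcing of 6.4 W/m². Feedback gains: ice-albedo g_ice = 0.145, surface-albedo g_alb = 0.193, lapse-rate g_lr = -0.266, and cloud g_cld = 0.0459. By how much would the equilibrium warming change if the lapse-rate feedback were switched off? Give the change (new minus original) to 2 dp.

1.08 K

Original: g = 0.1179, ΔT = 2.21/(1−0.1179) = 2.5054 K.
Without lapse-rate: g' = 0.3839, ΔT' = 2.21/(1−0.3839) = 3.5871 K.
Change = 3.5871 − 2.5054 = 1.08 K.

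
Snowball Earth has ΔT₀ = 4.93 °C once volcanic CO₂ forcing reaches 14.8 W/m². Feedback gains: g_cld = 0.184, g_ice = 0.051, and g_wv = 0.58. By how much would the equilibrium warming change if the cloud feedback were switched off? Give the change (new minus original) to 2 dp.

Original: g = 0.815, ΔT = 4.93/(1−0.815) = 26.6486 °C.
Without cloud: g' = 0.631, ΔT' = 4.93/(1−0.631) = 13.3604 °C.
Change = 13.3604 − 26.6486 = -13.29 °C.

-13.29 °C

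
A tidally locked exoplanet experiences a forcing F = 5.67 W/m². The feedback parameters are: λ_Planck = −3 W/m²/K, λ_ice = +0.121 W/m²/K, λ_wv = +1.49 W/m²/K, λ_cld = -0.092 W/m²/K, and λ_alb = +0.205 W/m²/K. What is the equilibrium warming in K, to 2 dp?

Net feedback parameter λ = (−3) + (+0.121) + (+1.49) + (-0.092) + (+0.205) = -1.276 W/m²/K.
ΔT = −F/λ = −5.67/(-1.276) = 4.44 K.

4.44 K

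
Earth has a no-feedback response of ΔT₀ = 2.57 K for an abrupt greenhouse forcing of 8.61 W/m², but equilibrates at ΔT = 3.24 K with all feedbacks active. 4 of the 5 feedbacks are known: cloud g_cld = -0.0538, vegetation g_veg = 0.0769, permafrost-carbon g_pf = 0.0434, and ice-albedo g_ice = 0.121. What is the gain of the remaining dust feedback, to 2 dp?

0.02

Amplification A = ΔT/ΔT₀ = 3.24/2.57 = 1.261.
Total gain g = 1 − 1/A = 1 − 1/1.261 = 0.207.
Known gains sum to -0.0538 + 0.0769 + 0.0434 + 0.121 = 0.1875.
g_dust = 0.207 − 0.1875 = 0.02.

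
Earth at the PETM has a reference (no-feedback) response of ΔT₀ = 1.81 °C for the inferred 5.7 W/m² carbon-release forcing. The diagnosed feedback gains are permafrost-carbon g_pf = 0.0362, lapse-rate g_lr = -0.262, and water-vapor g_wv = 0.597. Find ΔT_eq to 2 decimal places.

Total gain g = 0.0362 − 0.262 + 0.597 = 0.3712.
Amplification A = 1/(1 − 0.3712) = 1.59.
ΔT = 1.81 × 1.59 = 2.88 °C.

2.88 °C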